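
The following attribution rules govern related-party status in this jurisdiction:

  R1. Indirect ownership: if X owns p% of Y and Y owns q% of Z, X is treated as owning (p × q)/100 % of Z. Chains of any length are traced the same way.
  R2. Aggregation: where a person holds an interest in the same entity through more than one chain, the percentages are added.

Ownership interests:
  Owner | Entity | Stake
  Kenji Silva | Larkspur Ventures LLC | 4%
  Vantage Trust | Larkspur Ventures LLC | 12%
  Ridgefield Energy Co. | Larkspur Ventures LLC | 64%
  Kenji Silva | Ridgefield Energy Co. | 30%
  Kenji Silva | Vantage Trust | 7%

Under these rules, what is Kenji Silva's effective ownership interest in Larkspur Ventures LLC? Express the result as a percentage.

24.04%

Chain via Vantage Trust (R1): 7% × 12% = 0.84% of Larkspur Ventures LLC.
Chain via Ridgefield Energy Co. (R1): 30% × 64% = 19.2% of Larkspur Ventures LLC.
Direct interest in Larkspur Ventures LLC: 4%.
Aggregating (R2): 0.84% + 19.2% + 4% = 24.04%.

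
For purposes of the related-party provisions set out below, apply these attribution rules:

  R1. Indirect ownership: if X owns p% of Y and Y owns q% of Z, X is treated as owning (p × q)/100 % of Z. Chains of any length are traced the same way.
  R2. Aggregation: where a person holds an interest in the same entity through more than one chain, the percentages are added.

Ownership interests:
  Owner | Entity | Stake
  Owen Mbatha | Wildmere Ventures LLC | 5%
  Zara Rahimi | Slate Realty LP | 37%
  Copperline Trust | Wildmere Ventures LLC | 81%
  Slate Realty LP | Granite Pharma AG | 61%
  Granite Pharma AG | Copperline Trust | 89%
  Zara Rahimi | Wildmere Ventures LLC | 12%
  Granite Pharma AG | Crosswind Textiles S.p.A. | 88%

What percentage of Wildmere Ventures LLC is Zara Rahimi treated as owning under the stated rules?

Chain via Slate Realty LP → Granite Pharma AG → Copperline Trust (R1): 37% × 61% × 89% × 81% = 16.270713% of Wildmere Ventures LLC.
Direct interest in Wildmere Ventures LLC: 12%.
Aggregating (R2): 16.270713% + 12% = 28.270713%.

28.270713%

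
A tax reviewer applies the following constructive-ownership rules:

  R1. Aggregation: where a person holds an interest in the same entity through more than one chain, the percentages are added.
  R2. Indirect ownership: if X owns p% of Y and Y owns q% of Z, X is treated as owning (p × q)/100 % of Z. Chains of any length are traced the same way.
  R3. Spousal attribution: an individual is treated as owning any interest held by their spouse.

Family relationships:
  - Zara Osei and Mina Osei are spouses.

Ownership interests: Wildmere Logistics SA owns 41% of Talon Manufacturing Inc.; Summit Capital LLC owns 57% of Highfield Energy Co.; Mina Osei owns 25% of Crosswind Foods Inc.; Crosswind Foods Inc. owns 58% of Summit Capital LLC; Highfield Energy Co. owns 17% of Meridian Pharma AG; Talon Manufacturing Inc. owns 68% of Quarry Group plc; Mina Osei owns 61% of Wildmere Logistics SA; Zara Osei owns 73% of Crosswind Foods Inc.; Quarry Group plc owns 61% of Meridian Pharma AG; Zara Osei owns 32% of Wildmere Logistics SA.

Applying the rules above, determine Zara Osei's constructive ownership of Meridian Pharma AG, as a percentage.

21.32412%

By spousal attribution (R3), Zara Osei is treated as also owning Mina Osei's interest in Wildmere Logistics SA, giving 32% + 61% = 93%.
By spousal attribution (R3), Zara Osei is treated as also owning Mina Osei's interest in Crosswind Foods Inc, giving 73% + 25% = 98%.
Chain via Wildmere Logistics SA → Talon Manufacturing Inc. → Quarry Group plc (R2): 93% × 41% × 68% × 61% = 15.816324% of Meridian Pharma AG.
Chain via Crosswind Foods Inc. → Summit Capital LLC → Highfield Energy Co. (R2): 98% × 58% × 57% × 17% = 5.507796% of Meridian Pharma AG.
Aggregating (R1): 15.816324% + 5.507796% = 21.32412%.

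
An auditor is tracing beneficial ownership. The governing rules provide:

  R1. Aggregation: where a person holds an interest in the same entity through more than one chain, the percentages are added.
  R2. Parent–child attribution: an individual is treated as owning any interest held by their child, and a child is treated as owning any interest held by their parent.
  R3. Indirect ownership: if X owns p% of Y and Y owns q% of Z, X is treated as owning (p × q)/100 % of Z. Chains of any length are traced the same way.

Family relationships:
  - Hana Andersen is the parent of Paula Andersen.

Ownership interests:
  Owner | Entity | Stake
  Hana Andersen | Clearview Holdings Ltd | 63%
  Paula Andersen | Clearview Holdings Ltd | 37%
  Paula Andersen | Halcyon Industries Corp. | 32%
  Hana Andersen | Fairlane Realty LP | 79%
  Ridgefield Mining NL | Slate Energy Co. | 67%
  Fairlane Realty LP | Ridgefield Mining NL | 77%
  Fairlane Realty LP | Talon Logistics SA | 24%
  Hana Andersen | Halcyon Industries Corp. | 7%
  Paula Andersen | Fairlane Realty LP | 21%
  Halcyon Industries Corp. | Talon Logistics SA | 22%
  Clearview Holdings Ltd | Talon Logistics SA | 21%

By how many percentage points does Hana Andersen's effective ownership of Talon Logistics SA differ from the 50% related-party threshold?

By parent–child attribution (R2), Hana Andersen is treated as also owning Paula Andersen's interest in Clearview Holdings Ltd, giving 63% + 37% = 100%.
By parent–child attribution (R2), Hana Andersen is treated as also owning Paula Andersen's interest in Fairlane Realty LP, giving 79% + 21% = 100%.
By parent–child attribution (R2), Hana Andersen is treated as also owning Paula Andersen's interest in Halcyon Industries Corp, giving 7% + 32% = 39%.
Chain via Clearview Holdings Ltd (R3): 100% × 21% = 21% of Talon Logistics SA.
Chain via Fairlane Realty LP (R3): 100% × 24% = 24% of Talon Logistics SA.
Chain via Halcyon Industries Corp. (R3): 39% × 22% = 8.58% of Talon Logistics SA.
Aggregating (R1): 21% + 24% + 8.58% = 53.58%.
53.58% exceeds the 50% threshold by 3.58 percentage points.

3.58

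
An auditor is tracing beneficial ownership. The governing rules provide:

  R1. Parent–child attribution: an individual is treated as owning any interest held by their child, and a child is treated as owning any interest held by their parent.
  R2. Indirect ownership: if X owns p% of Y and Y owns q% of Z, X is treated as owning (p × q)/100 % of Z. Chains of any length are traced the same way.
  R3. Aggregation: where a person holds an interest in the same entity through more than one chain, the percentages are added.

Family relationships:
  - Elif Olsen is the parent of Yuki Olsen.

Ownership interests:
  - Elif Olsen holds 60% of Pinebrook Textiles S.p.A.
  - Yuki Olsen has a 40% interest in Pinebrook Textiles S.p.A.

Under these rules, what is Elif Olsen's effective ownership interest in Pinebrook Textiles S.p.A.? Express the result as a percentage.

100%

By parent–child attribution (R1), Elif Olsen is treated as also owning Yuki Olsen's interest in Pinebrook Textiles S.p.A, giving 60% + 40% = 100%.
Direct interest in Pinebrook Textiles S.p.A: 100%.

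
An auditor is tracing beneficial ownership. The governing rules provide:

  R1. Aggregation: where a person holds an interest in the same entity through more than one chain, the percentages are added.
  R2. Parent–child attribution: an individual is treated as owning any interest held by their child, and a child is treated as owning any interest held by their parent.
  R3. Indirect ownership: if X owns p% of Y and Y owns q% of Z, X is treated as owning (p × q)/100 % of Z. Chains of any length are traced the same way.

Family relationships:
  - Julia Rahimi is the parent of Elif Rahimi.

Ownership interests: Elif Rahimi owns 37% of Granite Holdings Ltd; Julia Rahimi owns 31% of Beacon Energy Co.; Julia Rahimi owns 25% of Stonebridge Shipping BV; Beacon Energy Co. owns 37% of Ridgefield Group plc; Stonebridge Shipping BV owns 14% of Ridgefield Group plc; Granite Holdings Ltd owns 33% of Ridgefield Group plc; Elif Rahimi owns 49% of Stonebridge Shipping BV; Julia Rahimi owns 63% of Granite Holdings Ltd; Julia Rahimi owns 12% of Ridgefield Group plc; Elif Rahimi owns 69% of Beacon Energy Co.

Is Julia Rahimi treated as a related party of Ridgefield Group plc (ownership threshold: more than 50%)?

By parent–child attribution (R2), Julia Rahimi is treated as also owning Elif Rahimi's interest in Stonebridge Shipping BV, giving 25% + 49% = 74%.
By parent–child attribution (R2), Julia Rahimi is treated as also owning Elif Rahimi's interest in Beacon Energy Co, giving 31% + 69% = 100%.
By parent–child attribution (R2), Julia Rahimi is treated as also owning Elif Rahimi's interest in Granite Holdings Ltd, giving 63% + 37% = 100%.
Chain via Stonebridge Shipping BV (R3): 74% × 14% = 10.36% of Ridgefield Group plc.
Chain via Beacon Energy Co. (R3): 100% × 37% = 37% of Ridgefield Group plc.
Chain via Granite Holdings Ltd (R3): 100% × 33% = 33% of Ridgefield Group plc.
Direct interest in Ridgefield Group plc: 12%.
Aggregating (R1): 10.36% + 37% + 33% + 12% = 92.36%.
92.36% exceeds the 50% threshold, so Julia is a related party to Ridgefield Group plc.

Yes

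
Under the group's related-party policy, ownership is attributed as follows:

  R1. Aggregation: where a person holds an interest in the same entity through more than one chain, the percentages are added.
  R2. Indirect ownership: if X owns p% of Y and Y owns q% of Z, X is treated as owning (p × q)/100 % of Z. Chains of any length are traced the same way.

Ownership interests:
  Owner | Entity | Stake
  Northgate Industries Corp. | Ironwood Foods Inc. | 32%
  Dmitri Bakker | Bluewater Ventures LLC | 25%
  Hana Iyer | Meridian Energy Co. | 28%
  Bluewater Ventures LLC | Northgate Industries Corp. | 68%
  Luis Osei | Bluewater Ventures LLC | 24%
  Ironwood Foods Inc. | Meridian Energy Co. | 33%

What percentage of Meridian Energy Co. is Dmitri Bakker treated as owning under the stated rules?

1.7952%

Chain via Bluewater Ventures LLC → Northgate Industries Corp. → Ironwood Foods Inc. (R2): 25% × 68% × 32% × 33% = 1.7952% of Meridian Energy Co.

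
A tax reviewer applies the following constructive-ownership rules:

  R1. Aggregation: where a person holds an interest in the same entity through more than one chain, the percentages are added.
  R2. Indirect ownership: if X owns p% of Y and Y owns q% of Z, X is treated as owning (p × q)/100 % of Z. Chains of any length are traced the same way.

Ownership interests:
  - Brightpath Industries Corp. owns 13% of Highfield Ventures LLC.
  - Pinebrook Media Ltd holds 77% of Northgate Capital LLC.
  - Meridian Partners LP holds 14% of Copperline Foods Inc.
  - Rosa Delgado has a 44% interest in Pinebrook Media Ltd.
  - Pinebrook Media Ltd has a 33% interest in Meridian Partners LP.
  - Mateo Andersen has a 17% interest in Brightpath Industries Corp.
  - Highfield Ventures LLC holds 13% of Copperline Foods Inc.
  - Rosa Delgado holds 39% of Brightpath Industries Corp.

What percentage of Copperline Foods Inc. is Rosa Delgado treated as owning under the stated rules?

Chain via Pinebrook Media Ltd → Meridian Partners LP (R2): 44% × 33% × 14% = 2.0328% of Copperline Foods Inc.
Chain via Brightpath Industries Corp. → Highfield Ventures LLC (R2): 39% × 13% × 13% = 0.6591% of Copperline Foods Inc.
Aggregating (R1): 2.0328% + 0.6591% = 2.6919%.

2.6919%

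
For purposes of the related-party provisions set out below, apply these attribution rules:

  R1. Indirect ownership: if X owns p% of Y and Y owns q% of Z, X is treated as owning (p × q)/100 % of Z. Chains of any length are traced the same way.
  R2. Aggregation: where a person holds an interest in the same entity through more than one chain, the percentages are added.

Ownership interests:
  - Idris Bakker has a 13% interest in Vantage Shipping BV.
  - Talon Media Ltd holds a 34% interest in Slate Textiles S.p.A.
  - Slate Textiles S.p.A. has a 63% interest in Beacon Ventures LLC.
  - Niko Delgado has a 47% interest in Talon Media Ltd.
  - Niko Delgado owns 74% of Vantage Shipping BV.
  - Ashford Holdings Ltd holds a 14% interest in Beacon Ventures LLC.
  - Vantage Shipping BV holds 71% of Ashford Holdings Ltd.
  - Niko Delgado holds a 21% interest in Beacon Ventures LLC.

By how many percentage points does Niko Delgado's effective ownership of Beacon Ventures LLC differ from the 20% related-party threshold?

18.423

Chain via Talon Media Ltd → Slate Textiles S.p.A. (R1): 47% × 34% × 63% = 10.0674% of Beacon Ventures LLC.
Chain via Vantage Shipping BV → Ashford Holdings Ltd (R1): 74% × 71% × 14% = 7.3556% of Beacon Ventures LLC.
Direct interest in Beacon Ventures LLC: 21%.
Aggregating (R2): 10.0674% + 7.3556% + 21% = 38.423%.
38.423% exceeds the 20% threshold by 18.423 percentage points.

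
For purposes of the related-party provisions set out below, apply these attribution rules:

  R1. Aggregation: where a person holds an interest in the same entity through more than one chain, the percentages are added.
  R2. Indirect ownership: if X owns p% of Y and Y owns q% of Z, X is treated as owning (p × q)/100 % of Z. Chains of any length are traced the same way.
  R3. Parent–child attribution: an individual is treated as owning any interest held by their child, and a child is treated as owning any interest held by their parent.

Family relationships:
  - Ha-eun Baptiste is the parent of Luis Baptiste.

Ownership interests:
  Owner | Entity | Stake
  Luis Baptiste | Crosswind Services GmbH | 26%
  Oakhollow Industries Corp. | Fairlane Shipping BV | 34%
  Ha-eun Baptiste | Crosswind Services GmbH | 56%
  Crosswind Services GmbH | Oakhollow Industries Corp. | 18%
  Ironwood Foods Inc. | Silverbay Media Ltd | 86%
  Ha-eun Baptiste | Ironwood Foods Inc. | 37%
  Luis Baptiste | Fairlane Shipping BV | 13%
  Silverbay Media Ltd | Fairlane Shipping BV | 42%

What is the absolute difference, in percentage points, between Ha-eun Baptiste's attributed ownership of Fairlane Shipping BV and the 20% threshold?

By parent–child attribution (R3), Ha-eun Baptiste is treated as also owning Luis Baptiste's interest in Crosswind Services GmbH, giving 56% + 26% = 82%.
By parent–child attribution (R3), Ha-eun Baptiste is treated as owning Luis Baptiste's 13% interest in Fairlane Shipping BV.
Chain via Ironwood Foods Inc. → Silverbay Media Ltd (R2): 37% × 86% × 42% = 13.3644% of Fairlane Shipping BV.
Chain via Crosswind Services GmbH → Oakhollow Industries Corp. (R2): 82% × 18% × 34% = 5.0184% of Fairlane Shipping BV.
Direct interest in Fairlane Shipping BV: 13%.
Aggregating (R1): 13.3644% + 5.0184% + 13% = 31.3828%.
31.3828% exceeds the 20% threshold by 11.3828 percentage points.

11.3828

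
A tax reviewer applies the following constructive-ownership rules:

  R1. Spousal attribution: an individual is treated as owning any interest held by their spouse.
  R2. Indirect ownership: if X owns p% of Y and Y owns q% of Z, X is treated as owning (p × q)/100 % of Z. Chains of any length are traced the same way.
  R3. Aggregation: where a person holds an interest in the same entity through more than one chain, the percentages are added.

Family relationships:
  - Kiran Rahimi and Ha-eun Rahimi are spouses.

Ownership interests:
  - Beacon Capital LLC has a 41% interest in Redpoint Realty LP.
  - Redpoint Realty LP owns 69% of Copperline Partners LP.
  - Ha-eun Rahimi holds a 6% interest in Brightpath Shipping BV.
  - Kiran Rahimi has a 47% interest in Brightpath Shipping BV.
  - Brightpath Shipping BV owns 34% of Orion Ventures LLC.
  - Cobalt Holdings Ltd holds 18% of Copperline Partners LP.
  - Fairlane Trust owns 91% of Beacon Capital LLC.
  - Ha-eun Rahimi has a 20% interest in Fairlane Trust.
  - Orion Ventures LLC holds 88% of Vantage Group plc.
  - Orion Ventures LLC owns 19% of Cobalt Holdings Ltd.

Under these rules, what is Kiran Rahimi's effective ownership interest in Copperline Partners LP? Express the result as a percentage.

By spousal attribution (R1), Kiran Rahimi is treated as also owning Ha-eun Rahimi's interest in Brightpath Shipping BV, giving 47% + 6% = 53%.
By spousal attribution (R1), Kiran Rahimi is treated as owning Ha-eun Rahimi's 20% interest in Fairlane Trust.
Chain via Brightpath Shipping BV → Orion Ventures LLC → Cobalt Holdings Ltd (R2): 53% × 34% × 19% × 18% = 0.616284% of Copperline Partners LP.
Chain via Fairlane Trust → Beacon Capital LLC → Redpoint Realty LP (R2): 20% × 91% × 41% × 69% = 5.14878% of Copperline Partners LP.
Aggregating (R3): 0.616284% + 5.14878% = 5.765064%.

5.765064%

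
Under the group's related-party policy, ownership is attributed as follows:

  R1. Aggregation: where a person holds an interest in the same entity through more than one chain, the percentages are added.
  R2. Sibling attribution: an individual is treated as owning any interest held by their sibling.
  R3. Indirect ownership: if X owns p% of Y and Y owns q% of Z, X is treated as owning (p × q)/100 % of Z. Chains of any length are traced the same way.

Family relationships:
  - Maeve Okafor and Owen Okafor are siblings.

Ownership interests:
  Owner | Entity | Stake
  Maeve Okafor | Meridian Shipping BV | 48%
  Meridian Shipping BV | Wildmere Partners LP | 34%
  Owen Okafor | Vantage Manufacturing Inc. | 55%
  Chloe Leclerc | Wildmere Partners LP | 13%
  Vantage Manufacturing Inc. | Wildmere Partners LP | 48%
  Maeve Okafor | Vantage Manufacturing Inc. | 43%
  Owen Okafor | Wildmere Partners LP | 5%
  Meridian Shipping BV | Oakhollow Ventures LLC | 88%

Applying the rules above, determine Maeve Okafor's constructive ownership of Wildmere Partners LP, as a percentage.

68.36%

By sibling attribution (R2), Maeve Okafor is treated as also owning Owen Okafor's interest in Vantage Manufacturing Inc, giving 43% + 55% = 98%.
By sibling attribution (R2), Maeve Okafor is treated as owning Owen Okafor's 5% interest in Wildmere Partners LP.
Chain via Meridian Shipping BV (R3): 48% × 34% = 16.32% of Wildmere Partners LP.
Chain via Vantage Manufacturing Inc. (R3): 98% × 48% = 47.04% of Wildmere Partners LP.
Direct interest in Wildmere Partners LP: 5%.
Aggregating (R1): 16.32% + 47.04% + 5% = 68.36%.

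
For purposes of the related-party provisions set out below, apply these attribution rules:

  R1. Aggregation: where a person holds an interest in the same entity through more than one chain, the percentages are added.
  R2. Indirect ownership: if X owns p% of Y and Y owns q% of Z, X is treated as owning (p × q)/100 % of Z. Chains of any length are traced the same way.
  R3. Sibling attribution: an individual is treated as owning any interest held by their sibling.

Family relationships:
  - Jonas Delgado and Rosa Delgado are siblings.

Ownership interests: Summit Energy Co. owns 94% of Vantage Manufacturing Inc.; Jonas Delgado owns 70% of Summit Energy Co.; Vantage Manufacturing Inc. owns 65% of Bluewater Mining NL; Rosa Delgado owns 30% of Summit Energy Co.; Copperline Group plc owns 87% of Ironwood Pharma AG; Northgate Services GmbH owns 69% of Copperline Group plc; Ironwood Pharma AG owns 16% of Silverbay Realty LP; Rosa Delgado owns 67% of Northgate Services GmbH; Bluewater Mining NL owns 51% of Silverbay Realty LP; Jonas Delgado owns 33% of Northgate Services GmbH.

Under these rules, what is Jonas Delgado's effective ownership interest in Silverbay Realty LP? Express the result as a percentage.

40.7658%

By sibling attribution (R3), Jonas Delgado is treated as also owning Rosa Delgado's interest in Northgate Services GmbH, giving 33% + 67% = 100%.
By sibling attribution (R3), Jonas Delgado is treated as also owning Rosa Delgado's interest in Summit Energy Co, giving 70% + 30% = 100%.
Chain via Northgate Services GmbH → Copperline Group plc → Ironwood Pharma AG (R2): 100% × 69% × 87% × 16% = 9.6048% of Silverbay Realty LP.
Chain via Summit Energy Co. → Vantage Manufacturing Inc. → Bluewater Mining NL (R2): 100% × 94% × 65% × 51% = 31.161% of Silverbay Realty LP.
Aggregating (R1): 9.6048% + 31.161% = 40.7658%.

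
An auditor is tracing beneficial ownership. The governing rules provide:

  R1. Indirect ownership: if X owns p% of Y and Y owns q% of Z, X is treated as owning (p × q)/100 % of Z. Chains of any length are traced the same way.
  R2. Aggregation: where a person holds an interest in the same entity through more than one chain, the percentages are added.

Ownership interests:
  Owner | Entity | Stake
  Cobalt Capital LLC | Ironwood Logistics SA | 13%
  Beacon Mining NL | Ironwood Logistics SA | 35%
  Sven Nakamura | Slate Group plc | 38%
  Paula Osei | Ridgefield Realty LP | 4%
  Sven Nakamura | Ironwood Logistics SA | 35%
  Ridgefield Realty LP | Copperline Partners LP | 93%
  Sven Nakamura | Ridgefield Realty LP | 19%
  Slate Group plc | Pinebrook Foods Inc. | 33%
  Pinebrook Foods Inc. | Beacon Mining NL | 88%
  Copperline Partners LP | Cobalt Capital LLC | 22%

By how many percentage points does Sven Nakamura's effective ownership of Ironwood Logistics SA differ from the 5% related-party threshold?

34.367682

Chain via Ridgefield Realty LP → Copperline Partners LP → Cobalt Capital LLC (R1): 19% × 93% × 22% × 13% = 0.505362% of Ironwood Logistics SA.
Chain via Slate Group plc → Pinebrook Foods Inc. → Beacon Mining NL (R1): 38% × 33% × 88% × 35% = 3.86232% of Ironwood Logistics SA.
Direct interest in Ironwood Logistics SA: 35%.
Aggregating (R2): 0.505362% + 3.86232% + 35% = 39.367682%.
39.367682% exceeds the 5% threshold by 34.367682 percentage points.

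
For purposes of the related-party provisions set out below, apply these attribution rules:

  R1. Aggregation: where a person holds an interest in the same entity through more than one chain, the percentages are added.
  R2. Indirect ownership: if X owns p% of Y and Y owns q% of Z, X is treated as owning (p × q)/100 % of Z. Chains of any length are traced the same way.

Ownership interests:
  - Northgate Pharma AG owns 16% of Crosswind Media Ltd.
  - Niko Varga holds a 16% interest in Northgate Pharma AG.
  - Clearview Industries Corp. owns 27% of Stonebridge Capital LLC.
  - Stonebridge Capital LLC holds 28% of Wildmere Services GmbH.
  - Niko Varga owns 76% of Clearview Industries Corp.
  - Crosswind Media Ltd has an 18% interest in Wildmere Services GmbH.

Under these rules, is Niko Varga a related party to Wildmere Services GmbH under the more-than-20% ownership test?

No

Chain via Clearview Industries Corp. → Stonebridge Capital LLC (R2): 76% × 27% × 28% = 5.7456% of Wildmere Services GmbH.
Chain via Northgate Pharma AG → Crosswind Media Ltd (R2): 16% × 16% × 18% = 0.4608% of Wildmere Services GmbH.
Aggregating (R1): 5.7456% + 0.4608% = 6.2064%.
6.2064% does not exceed the 20% threshold, so Niko is not a related party to Wildmere Services GmbH.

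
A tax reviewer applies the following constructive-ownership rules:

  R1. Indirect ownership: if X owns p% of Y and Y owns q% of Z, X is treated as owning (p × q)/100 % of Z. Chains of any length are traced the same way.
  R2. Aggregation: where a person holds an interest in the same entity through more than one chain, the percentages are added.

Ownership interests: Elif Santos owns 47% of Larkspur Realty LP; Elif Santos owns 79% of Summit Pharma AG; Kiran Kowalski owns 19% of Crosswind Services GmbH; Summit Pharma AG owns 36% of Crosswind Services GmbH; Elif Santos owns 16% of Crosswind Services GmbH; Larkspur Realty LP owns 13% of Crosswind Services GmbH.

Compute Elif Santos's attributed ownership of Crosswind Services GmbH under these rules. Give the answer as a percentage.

Chain via Larkspur Realty LP (R1): 47% × 13% = 6.11% of Crosswind Services GmbH.
Chain via Summit Pharma AG (R1): 79% × 36% = 28.44% of Crosswind Services GmbH.
Direct interest in Crosswind Services GmbH: 16%.
Aggregating (R2): 6.11% + 28.44% + 16% = 50.55%.

50.55%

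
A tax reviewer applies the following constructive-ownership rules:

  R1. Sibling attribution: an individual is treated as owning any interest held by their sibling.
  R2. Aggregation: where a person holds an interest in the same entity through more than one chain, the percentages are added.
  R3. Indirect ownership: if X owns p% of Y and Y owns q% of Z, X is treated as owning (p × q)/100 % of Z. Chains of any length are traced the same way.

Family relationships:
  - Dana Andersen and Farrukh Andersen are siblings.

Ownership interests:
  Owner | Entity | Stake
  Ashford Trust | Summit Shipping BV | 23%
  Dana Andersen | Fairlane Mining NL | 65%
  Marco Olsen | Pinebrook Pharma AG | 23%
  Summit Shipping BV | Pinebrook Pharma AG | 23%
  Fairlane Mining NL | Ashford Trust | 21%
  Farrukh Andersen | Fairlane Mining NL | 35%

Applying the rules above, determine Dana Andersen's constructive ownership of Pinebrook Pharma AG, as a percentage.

By sibling attribution (R1), Dana Andersen is treated as also owning Farrukh Andersen's interest in Fairlane Mining NL, giving 65% + 35% = 100%.
Chain via Fairlane Mining NL → Ashford Trust → Summit Shipping BV (R3): 100% × 21% × 23% × 23% = 1.1109% of Pinebrook Pharma AG.

1.1109%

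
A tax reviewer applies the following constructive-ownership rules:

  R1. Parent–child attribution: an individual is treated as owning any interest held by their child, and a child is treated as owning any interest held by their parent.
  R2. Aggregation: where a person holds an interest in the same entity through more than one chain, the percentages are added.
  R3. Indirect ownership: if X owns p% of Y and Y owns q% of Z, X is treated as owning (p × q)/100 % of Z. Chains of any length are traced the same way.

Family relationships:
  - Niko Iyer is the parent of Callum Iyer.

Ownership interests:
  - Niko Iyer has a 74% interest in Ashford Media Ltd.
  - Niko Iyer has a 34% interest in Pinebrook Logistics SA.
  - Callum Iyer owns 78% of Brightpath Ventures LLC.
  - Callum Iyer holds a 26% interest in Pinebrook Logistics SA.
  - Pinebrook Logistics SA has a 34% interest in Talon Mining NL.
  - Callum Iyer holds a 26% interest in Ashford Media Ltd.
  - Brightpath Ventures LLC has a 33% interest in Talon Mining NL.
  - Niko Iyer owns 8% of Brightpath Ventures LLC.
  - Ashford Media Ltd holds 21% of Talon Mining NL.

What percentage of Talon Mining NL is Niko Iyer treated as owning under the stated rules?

69.78%

By parent–child attribution (R1), Niko Iyer is treated as also owning Callum Iyer's interest in Brightpath Ventures LLC, giving 8% + 78% = 86%.
By parent–child attribution (R1), Niko Iyer is treated as also owning Callum Iyer's interest in Pinebrook Logistics SA, giving 34% + 26% = 60%.
By parent–child attribution (R1), Niko Iyer is treated as also owning Callum Iyer's interest in Ashford Media Ltd, giving 74% + 26% = 100%.
Chain via Brightpath Ventures LLC (R3): 86% × 33% = 28.38% of Talon Mining NL.
Chain via Pinebrook Logistics SA (R3): 60% × 34% = 20.4% of Talon Mining NL.
Chain via Ashford Media Ltd (R3): 100% × 21% = 21% of Talon Mining NL.
Aggregating (R2): 28.38% + 20.4% + 21% = 69.78%.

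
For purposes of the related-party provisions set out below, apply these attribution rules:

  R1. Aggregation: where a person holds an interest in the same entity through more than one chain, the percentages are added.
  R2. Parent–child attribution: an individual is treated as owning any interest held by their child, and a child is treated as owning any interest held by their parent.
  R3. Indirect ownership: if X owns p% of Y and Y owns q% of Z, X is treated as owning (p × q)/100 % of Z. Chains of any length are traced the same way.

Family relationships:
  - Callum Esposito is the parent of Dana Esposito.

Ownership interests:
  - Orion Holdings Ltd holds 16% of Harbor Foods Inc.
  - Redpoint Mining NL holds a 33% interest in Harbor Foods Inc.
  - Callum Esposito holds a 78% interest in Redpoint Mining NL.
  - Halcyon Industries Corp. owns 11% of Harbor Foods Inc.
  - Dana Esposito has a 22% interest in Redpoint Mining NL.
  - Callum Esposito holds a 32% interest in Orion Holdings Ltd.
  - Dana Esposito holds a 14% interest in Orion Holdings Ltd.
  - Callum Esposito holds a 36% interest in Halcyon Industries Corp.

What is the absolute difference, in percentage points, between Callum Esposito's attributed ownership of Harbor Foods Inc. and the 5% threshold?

39.32

By parent–child attribution (R2), Callum Esposito is treated as also owning Dana Esposito's interest in Redpoint Mining NL, giving 78% + 22% = 100%.
By parent–child attribution (R2), Callum Esposito is treated as also owning Dana Esposito's interest in Orion Holdings Ltd, giving 32% + 14% = 46%.
Chain via Redpoint Mining NL (R3): 100% × 33% = 33% of Harbor Foods Inc.
Chain via Orion Holdings Ltd (R3): 46% × 16% = 7.36% of Harbor Foods Inc.
Chain via Halcyon Industries Corp. (R3): 36% × 11% = 3.96% of Harbor Foods Inc.
Aggregating (R1): 33% + 7.36% + 3.96% = 44.32%.
44.32% exceeds the 5% threshold by 39.32 percentage points.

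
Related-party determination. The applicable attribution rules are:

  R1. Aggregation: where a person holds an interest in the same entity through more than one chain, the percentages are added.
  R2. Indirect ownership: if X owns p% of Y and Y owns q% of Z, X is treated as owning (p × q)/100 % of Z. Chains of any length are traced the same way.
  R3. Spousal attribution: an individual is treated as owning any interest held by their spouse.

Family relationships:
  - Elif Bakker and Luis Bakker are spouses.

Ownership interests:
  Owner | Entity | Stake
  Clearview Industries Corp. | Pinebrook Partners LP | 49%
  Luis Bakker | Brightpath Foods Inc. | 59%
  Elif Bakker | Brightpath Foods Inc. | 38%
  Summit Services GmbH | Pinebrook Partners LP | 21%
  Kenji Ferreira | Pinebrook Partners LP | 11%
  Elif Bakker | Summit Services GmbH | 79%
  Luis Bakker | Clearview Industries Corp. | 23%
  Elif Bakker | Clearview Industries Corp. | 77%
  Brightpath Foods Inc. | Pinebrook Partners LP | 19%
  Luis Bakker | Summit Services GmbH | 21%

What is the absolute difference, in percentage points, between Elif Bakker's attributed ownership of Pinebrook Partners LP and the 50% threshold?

38.43

By spousal attribution (R3), Elif Bakker is treated as also owning Luis Bakker's interest in Clearview Industries Corp, giving 77% + 23% = 100%.
By spousal attribution (R3), Elif Bakker is treated as also owning Luis Bakker's interest in Brightpath Foods Inc, giving 38% + 59% = 97%.
By spousal attribution (R3), Elif Bakker is treated as also owning Luis Bakker's interest in Summit Services GmbH, giving 79% + 21% = 100%.
Chain via Clearview Industries Corp. (R2): 100% × 49% = 49% of Pinebrook Partners LP.
Chain via Brightpath Foods Inc. (R2): 97% × 19% = 18.43% of Pinebrook Partners LP.
Chain via Summit Services GmbH (R2): 100% × 21% = 21% of Pinebrook Partners LP.
Aggregating (R1): 49% + 18.43% + 21% = 88.43%.
88.43% exceeds the 50% threshold by 38.43 percentage points.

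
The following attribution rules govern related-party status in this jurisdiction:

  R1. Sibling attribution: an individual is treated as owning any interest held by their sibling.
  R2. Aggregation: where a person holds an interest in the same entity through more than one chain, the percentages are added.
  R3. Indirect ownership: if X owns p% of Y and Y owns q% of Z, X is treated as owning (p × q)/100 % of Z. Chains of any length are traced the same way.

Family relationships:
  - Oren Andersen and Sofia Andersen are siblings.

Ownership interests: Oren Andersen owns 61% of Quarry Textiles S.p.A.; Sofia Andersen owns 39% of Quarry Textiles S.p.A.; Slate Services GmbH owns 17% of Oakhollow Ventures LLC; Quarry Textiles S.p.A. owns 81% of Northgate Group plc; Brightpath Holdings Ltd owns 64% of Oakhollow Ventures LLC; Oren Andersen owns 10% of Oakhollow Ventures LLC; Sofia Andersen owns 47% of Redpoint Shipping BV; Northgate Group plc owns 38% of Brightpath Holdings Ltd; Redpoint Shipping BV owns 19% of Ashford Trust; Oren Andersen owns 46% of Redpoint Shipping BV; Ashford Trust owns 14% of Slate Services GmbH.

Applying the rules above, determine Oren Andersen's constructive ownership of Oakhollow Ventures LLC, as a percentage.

By sibling attribution (R1), Oren Andersen is treated as also owning Sofia Andersen's interest in Quarry Textiles S.p.A, giving 61% + 39% = 100%.
By sibling attribution (R1), Oren Andersen is treated as also owning Sofia Andersen's interest in Redpoint Shipping BV, giving 46% + 47% = 93%.
Chain via Quarry Textiles S.p.A. → Northgate Group plc → Brightpath Holdings Ltd (R3): 100% × 81% × 38% × 64% = 19.6992% of Oakhollow Ventures LLC.
Chain via Redpoint Shipping BV → Ashford Trust → Slate Services GmbH (R3): 93% × 19% × 14% × 17% = 0.420546% of Oakhollow Ventures LLC.
Direct interest in Oakhollow Ventures LLC: 10%.
Aggregating (R2): 19.6992% + 0.420546% + 10% = 30.119746%.

30.119746%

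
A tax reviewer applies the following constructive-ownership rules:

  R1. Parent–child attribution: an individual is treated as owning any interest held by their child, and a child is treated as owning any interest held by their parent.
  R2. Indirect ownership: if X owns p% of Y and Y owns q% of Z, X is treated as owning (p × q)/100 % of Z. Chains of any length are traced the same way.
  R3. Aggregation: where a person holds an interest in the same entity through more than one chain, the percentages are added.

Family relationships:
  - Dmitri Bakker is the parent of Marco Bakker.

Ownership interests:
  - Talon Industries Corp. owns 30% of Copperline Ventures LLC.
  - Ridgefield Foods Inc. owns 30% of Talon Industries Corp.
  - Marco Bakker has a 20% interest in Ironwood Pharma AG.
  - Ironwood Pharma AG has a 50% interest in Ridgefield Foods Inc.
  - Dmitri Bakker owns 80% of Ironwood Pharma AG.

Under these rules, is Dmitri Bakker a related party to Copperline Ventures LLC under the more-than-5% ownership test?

No

By parent–child attribution (R1), Dmitri Bakker is treated as also owning Marco Bakker's interest in Ironwood Pharma AG, giving 80% + 20% = 100%.
Chain via Ironwood Pharma AG → Ridgefield Foods Inc. → Talon Industries Corp. (R2): 100% × 50% × 30% × 30% = 4.5% of Copperline Ventures LLC.
4.5% does not exceed the 5% threshold, so Dmitri is not a related party to Copperline Ventures LLC.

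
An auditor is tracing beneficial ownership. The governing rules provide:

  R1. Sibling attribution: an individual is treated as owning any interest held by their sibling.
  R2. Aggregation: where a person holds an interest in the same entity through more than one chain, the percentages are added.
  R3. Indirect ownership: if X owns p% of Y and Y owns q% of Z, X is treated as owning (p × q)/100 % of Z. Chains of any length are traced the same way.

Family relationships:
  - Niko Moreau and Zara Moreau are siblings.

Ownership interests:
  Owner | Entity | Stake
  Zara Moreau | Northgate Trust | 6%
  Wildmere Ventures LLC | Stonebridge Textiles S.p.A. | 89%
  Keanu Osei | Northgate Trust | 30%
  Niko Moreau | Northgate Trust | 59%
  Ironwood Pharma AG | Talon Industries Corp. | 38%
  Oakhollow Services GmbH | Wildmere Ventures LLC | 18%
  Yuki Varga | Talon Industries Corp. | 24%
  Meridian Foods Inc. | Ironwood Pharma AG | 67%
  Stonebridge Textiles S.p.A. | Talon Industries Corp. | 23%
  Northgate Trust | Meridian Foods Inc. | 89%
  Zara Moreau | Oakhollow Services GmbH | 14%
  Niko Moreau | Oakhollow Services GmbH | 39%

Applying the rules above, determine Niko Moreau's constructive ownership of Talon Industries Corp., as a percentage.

16.681448%

By sibling attribution (R1), Niko Moreau is treated as also owning Zara Moreau's interest in Oakhollow Services GmbH, giving 39% + 14% = 53%.
By sibling attribution (R1), Niko Moreau is treated as also owning Zara Moreau's interest in Northgate Trust, giving 59% + 6% = 65%.
Chain via Oakhollow Services GmbH → Wildmere Ventures LLC → Stonebridge Textiles S.p.A. (R3): 53% × 18% × 89% × 23% = 1.952838% of Talon Industries Corp.
Chain via Northgate Trust → Meridian Foods Inc. → Ironwood Pharma AG (R3): 65% × 89% × 67% × 38% = 14.72861% of Talon Industries Corp.
Aggregating (R2): 1.952838% + 14.72861% = 16.681448%.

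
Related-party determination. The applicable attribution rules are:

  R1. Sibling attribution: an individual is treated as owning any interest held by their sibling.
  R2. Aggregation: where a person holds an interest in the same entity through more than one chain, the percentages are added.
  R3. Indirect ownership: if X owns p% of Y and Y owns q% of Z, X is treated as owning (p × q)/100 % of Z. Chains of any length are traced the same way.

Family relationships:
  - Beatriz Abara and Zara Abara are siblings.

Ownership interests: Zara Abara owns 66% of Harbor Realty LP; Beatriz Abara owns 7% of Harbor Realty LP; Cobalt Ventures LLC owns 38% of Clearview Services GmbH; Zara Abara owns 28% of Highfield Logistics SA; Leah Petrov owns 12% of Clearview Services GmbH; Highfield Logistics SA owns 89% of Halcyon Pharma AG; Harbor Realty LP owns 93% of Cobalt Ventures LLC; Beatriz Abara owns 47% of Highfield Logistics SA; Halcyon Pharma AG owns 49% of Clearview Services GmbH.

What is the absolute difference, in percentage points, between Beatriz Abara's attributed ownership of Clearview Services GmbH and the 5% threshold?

By sibling attribution (R1), Beatriz Abara is treated as also owning Zara Abara's interest in Highfield Logistics SA, giving 47% + 28% = 75%.
By sibling attribution (R1), Beatriz Abara is treated as also owning Zara Abara's interest in Harbor Realty LP, giving 7% + 66% = 73%.
Chain via Highfield Logistics SA → Halcyon Pharma AG (R3): 75% × 89% × 49% = 32.7075% of Clearview Services GmbH.
Chain via Harbor Realty LP → Cobalt Ventures LLC (R3): 73% × 93% × 38% = 25.7982% of Clearview Services GmbH.
Aggregating (R2): 32.7075% + 25.7982% = 58.5057%.
58.5057% exceeds the 5% threshold by 53.5057 percentage points.

53.5057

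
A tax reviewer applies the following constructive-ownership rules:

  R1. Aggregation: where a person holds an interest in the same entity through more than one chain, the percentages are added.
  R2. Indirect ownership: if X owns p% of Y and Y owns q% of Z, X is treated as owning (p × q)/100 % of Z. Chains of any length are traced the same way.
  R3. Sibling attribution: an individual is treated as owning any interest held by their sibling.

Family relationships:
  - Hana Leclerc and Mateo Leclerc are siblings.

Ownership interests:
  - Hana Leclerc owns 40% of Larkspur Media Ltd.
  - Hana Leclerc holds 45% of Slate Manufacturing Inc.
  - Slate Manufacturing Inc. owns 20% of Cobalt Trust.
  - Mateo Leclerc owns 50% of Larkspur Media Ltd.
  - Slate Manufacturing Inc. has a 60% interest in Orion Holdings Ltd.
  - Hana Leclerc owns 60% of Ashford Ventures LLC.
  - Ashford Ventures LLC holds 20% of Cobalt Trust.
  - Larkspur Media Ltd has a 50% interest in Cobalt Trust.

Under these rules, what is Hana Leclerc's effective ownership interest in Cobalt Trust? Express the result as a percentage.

66%

By sibling attribution (R3), Hana Leclerc is treated as also owning Mateo Leclerc's interest in Larkspur Media Ltd, giving 40% + 50% = 90%.
Chain via Slate Manufacturing Inc. (R2): 45% × 20% = 9% of Cobalt Trust.
Chain via Larkspur Media Ltd (R2): 90% × 50% = 45% of Cobalt Trust.
Chain via Ashford Ventures LLC (R2): 60% × 20% = 12% of Cobalt Trust.
Aggregating (R1): 9% + 45% + 12% = 66%.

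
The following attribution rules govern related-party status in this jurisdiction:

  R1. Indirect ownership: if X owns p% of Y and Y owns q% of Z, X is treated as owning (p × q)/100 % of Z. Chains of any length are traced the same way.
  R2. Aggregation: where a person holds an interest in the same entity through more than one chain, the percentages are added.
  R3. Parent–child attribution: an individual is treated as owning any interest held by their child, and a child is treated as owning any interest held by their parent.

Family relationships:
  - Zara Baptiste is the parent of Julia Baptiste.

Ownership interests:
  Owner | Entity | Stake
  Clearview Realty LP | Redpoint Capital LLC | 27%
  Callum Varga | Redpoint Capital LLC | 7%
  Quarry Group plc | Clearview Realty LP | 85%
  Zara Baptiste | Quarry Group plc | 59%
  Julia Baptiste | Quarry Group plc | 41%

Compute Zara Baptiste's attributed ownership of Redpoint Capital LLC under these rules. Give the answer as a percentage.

22.95%

By parent–child attribution (R3), Zara Baptiste is treated as also owning Julia Baptiste's interest in Quarry Group plc, giving 59% + 41% = 100%.
Chain via Quarry Group plc → Clearview Realty LP (R1): 100% × 85% × 27% = 22.95% of Redpoint Capital LLC.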